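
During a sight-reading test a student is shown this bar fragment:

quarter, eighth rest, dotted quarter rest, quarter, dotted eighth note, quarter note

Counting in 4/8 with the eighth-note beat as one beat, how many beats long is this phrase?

11.5

One eighth-note beat = 2 sixteenth notes.
Express everything in sixteenth notes: quarter = 4; eighth rest = 2; dotted quarter rest = 6; quarter = 4; dotted eighth note = 3; quarter note = 4.
Total: 4 + 2 + 6 + 4 + 3 + 4 = 23.
23 ÷ 2 = 11.5 beats.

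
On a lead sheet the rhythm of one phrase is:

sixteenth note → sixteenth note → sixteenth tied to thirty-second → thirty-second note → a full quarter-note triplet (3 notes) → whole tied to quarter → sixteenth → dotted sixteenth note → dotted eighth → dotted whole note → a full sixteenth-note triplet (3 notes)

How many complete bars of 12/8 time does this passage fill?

2

One bar of 12/8 = 48 thirty-second notes.
In thirty-second notes: sixteenth note = 2; sixteenth note = 2; sixteenth tied to thirty-second (sixteenth + thirty-second) = 3; thirty-second note = 1; a full quarter-note triplet (3 notes) (three triplet quarters span one half) = 16; whole tied to quarter (whole + quarter) = 40; sixteenth = 2; dotted sixteenth note = 3; dotted eighth = 6; dotted whole note = 48; a full sixteenth-note triplet (3 notes) (three triplet sixteenths span one eighth) = 4.
Altogether 2 + 2 + 3 + 1 + 16 + 40 + 2 + 3 + 6 + 48 + 4 = 127.
127 ÷ 48 = 2 complete bars with 31 left over.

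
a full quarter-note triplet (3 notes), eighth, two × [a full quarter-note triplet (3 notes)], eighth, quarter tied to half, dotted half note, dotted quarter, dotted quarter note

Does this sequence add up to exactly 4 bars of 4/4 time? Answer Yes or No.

One bar of 4/4 = 8 eighth notes, so 4 bars = 32.
Working in eighth notes: a full quarter-note triplet (3 notes) (three triplet quarters span one half) = 4; eighth = 1; a full quarter-note triplet (3 notes) (three triplet quarters span one half) = 4; a full quarter-note triplet (3 notes) (three triplet quarters span one half) = 4; eighth = 1; quarter tied to half (quarter + half) = 6; dotted half note = 6; dotted quarter = 3; dotted quarter note = 3.
Sum: 4 + 1 + 4 + 4 + 1 + 6 + 6 + 3 + 3 = 32.
32 equals 32, so the answer is Yes.

Yes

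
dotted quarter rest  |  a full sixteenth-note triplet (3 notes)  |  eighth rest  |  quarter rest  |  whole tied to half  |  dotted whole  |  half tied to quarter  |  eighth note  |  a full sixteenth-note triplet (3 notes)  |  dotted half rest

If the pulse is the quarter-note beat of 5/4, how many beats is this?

One quarter-note beat = 2 eighth notes.
Convert each value to eighth notes: dotted quarter rest = 3; a full sixteenth-note triplet (3 notes) (three triplet sixteenths span one eighth) = 1; eighth rest = 1; quarter rest = 2; whole tied to half (whole + half) = 12; dotted whole = 12; half tied to quarter (half + quarter) = 6; eighth note = 1; a full sixteenth-note triplet (3 notes) (three triplet sixteenths span one eighth) = 1; dotted half rest = 6.
Sum: 3 + 1 + 1 + 2 + 12 + 12 + 6 + 1 + 1 + 6 = 45.
45 ÷ 2 = 22.5 beats.

22.5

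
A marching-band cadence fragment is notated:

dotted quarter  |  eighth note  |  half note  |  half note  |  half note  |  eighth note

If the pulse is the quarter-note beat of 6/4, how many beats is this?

One quarter-note beat = 2 eighth notes.
Convert each value to eighth notes: dotted quarter = 3; eighth note = 1; half note = 4; half note = 4; half note = 4; eighth note = 1.
Adding: 3 + 1 + 4 + 4 + 4 + 1 = 17.
17 ÷ 2 = 8.5 beats.

8.5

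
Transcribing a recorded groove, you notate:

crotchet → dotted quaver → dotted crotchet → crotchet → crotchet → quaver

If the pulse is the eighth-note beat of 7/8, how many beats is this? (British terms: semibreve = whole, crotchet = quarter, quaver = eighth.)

One eighth-note beat = 2 sixteenth notes.
Each duration in sixteenth notes: crotchet = 4; dotted quaver = 3; dotted crotchet = 6; crotchet = 4; crotchet = 4; quaver = 2.
Adding: 4 + 3 + 6 + 4 + 4 + 2 = 23.
23 ÷ 2 = 11.5 beats.

11.5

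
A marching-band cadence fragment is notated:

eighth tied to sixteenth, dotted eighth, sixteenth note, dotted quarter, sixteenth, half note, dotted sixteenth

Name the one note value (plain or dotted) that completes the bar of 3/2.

thirty-second note

The bar of 3/2 = 48 thirty-second notes.
Each duration in thirty-second notes: eighth tied to sixteenth (eighth + sixteenth) = 6; dotted eighth = 6; sixteenth note = 2; dotted quarter = 12; sixteenth = 2; half note = 16; dotted sixteenth = 3.
Adding: 6 + 6 + 2 + 12 + 2 + 16 + 3 = 47.
Remaining: 48 − 47 = 1 thirty-second note, which is a thirty-second note.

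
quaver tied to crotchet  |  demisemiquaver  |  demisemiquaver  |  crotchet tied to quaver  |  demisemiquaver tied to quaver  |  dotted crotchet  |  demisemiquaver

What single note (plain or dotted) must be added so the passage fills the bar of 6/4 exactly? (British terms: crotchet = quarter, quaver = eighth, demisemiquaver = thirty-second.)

eighth note

The bar of 6/4 = 48 thirty-second notes.
Express everything in thirty-second notes: quaver tied to crotchet (quaver + crotchet) = 12; demisemiquaver = 1; demisemiquaver = 1; crotchet tied to quaver (crotchet + quaver) = 12; demisemiquaver tied to quaver (demisemiquaver + quaver) = 5; dotted crotchet = 12; demisemiquaver = 1.
Altogether 12 + 1 + 1 + 12 + 5 + 12 + 1 = 44.
Remaining: 48 − 44 = 4 thirty-second notes, which is a eighth note.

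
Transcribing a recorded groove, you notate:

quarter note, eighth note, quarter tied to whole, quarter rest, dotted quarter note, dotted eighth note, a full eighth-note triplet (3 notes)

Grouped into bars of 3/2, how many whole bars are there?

1

One bar of 3/2 = 24 sixteenth notes.
In sixteenth notes: quarter note = 4; eighth note = 2; quarter tied to whole (quarter + whole) = 20; quarter rest = 4; dotted quarter note = 6; dotted eighth note = 3; a full eighth-note triplet (3 notes) (three triplet eighths span one quarter) = 4.
Sum: 4 + 2 + 20 + 4 + 6 + 3 + 4 = 43.
43 ÷ 24 = 1 complete bar with 19 left over.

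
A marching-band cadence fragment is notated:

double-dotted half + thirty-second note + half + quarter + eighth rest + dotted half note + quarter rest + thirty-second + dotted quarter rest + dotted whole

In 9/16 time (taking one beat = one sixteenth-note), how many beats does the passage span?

One sixteenth-note beat = 2 thirty-second notes.
In thirty-second notes: double-dotted half = 28; thirty-second note = 1; half = 16; quarter = 8; eighth rest = 4; dotted half note = 24; quarter rest = 8; thirty-second = 1; dotted quarter rest = 12; dotted whole = 48.
Altogether 28 + 1 + 16 + 8 + 4 + 24 + 8 + 1 + 12 + 48 = 150.
150 ÷ 2 = 75 beats.

75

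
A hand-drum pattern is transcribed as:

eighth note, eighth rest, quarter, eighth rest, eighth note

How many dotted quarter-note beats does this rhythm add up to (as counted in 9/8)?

2

One dotted quarter-note beat = 3 eighth notes.
Convert each value to eighth notes: eighth note = 1; eighth rest = 1; quarter = 2; eighth rest = 1; eighth note = 1.
Sum: 1 + 1 + 2 + 1 + 1 = 6.
6 ÷ 3 = 2 beats.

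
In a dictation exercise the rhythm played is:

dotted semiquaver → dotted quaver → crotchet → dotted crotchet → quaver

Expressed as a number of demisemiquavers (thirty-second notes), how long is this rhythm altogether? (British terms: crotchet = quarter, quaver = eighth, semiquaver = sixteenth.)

Each duration in thirty-second notes: dotted semiquaver = 3; dotted quaver = 6; crotchet = 8; dotted crotchet = 12; quaver = 4.
Total: 3 + 6 + 8 + 12 + 4 = 33 thirty-second notes.

33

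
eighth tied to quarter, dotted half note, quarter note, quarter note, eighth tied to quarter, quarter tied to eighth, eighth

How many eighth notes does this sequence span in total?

Working in eighth notes: eighth tied to quarter (eighth + quarter) = 3; dotted half note = 6; quarter note = 2; quarter note = 2; eighth tied to quarter (eighth + quarter) = 3; quarter tied to eighth (quarter + eighth) = 3; eighth = 1.
Sum: 3 + 6 + 2 + 2 + 3 + 3 + 1 = 20 eighth notes.

20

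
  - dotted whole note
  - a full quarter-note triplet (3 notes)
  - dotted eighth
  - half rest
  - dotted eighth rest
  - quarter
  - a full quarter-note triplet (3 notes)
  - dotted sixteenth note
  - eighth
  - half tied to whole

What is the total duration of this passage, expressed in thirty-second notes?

In thirty-second notes: dotted whole note = 48; a full quarter-note triplet (3 notes) (three triplet quarters span one half) = 16; dotted eighth = 6; half rest = 16; dotted eighth rest = 6; quarter = 8; a full quarter-note triplet (3 notes) (three triplet quarters span one half) = 16; dotted sixteenth note = 3; eighth = 4; half tied to whole (half + whole) = 48.
Sum: 48 + 16 + 6 + 16 + 6 + 8 + 16 + 3 + 4 + 48 = 171 thirty-second notes.

171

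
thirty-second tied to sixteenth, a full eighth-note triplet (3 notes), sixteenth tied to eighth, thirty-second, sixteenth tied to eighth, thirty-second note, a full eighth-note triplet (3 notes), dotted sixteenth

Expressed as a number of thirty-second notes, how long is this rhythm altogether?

36

Express everything in thirty-second notes: thirty-second tied to sixteenth (thirty-second + sixteenth) = 3; a full eighth-note triplet (3 notes) (three triplet eighths span one quarter) = 8; sixteenth tied to eighth (sixteenth + eighth) = 6; thirty-second = 1; sixteenth tied to eighth (sixteenth + eighth) = 6; thirty-second note = 1; a full eighth-note triplet (3 notes) (three triplet eighths span one quarter) = 8; dotted sixteenth = 3.
Adding: 3 + 8 + 6 + 1 + 6 + 1 + 8 + 3 = 36 thirty-second notes.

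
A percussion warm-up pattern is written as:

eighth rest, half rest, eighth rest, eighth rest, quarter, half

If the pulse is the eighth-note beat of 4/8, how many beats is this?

13

One eighth-note beat = 2 sixteenth notes.
Working in sixteenth notes: eighth rest = 2; half rest = 8; eighth rest = 2; eighth rest = 2; quarter = 4; half = 8.
Adding: 2 + 8 + 2 + 2 + 4 + 8 = 26.
26 ÷ 2 = 13 beats.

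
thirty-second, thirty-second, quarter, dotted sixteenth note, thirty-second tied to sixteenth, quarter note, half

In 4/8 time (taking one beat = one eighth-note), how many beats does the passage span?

10

One eighth-note beat = 4 thirty-second notes.
Express everything in thirty-second notes: thirty-second = 1; thirty-second = 1; quarter = 8; dotted sixteenth note = 3; thirty-second tied to sixteenth (thirty-second + sixteenth) = 3; quarter note = 8; half = 16.
Sum: 1 + 1 + 8 + 3 + 3 + 8 + 16 = 40.
40 ÷ 4 = 10 beats.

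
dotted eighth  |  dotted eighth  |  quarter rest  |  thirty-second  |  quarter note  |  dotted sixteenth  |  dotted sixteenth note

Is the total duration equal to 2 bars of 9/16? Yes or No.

One bar of 9/16 = 18 thirty-second notes, so 2 bars = 36.
In thirty-second notes: dotted eighth = 6; dotted eighth = 6; quarter rest = 8; thirty-second = 1; quarter note = 8; dotted sixteenth = 3; dotted sixteenth note = 3.
Sum: 6 + 6 + 8 + 1 + 8 + 3 + 3 = 35.
35 falls short of 36, so the answer is No.

No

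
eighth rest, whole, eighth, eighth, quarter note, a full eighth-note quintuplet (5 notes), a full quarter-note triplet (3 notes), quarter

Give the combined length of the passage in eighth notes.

Convert each value to eighth notes: eighth rest = 1; whole = 8; eighth = 1; eighth = 1; quarter note = 2; a full eighth-note quintuplet (5 notes) (five quintuplet eighths span one half) = 4; a full quarter-note triplet (3 notes) (three triplet quarters span one half) = 4; quarter = 2.
Total: 1 + 8 + 1 + 1 + 2 + 4 + 4 + 2 = 23 eighth notes.

23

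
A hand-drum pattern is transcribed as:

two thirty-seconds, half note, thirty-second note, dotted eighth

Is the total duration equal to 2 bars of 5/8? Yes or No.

One bar of 5/8 = 20 thirty-second notes, so 2 bars = 40.
Working in thirty-second notes: thirty-second = 1; thirty-second = 1; half note = 16; thirty-second note = 1; dotted eighth = 6.
Adding: 1 + 1 + 16 + 1 + 6 = 25.
25 falls short of 40, so the answer is No.

No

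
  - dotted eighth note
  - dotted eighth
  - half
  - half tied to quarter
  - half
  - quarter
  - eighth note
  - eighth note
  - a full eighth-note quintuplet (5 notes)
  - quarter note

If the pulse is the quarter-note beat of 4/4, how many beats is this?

13.5

One quarter-note beat = 4 sixteenth notes.
Each duration in sixteenth notes: dotted eighth note = 3; dotted eighth = 3; half = 8; half tied to quarter (half + quarter) = 12; half = 8; quarter = 4; eighth note = 2; eighth note = 2; a full eighth-note quintuplet (5 notes) (five quintuplet eighths span one half) = 8; quarter note = 4.
Altogether 3 + 3 + 8 + 12 + 8 + 4 + 2 + 2 + 8 + 4 = 54.
54 ÷ 4 = 13.5 beats.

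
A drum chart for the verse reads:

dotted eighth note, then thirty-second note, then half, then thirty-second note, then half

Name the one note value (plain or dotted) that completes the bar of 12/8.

The bar of 12/8 = 48 thirty-second notes.
Express everything in thirty-second notes: dotted eighth note = 6; thirty-second note = 1; half = 16; thirty-second note = 1; half = 16.
Sum: 6 + 1 + 16 + 1 + 16 = 40.
Remaining: 48 − 40 = 8 thirty-second notes, which is a quarter note.

quarter note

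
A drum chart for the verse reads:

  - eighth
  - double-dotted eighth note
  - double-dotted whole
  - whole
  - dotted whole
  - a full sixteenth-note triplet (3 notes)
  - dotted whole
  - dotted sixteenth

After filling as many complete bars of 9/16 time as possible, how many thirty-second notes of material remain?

4

One bar of 9/16 = 18 thirty-second notes.
Working in thirty-second notes: eighth = 4; double-dotted eighth note = 7; double-dotted whole = 56; whole = 32; dotted whole = 48; a full sixteenth-note triplet (3 notes) (three triplet sixteenths span one eighth) = 4; dotted whole = 48; dotted sixteenth = 3.
Adding: 4 + 7 + 56 + 32 + 48 + 4 + 48 + 3 = 202.
202 ÷ 18 = 11 complete bars with 4 thirty-second notes remaining.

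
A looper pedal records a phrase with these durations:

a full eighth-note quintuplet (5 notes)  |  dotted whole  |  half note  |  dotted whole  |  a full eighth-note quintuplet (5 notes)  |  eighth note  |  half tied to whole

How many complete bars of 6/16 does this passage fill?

16

One bar of 6/16 = 3 eighth notes.
In eighth notes: a full eighth-note quintuplet (5 notes) (five quintuplet eighths span one half) = 4; dotted whole = 12; half note = 4; dotted whole = 12; a full eighth-note quintuplet (5 notes) (five quintuplet eighths span one half) = 4; eighth note = 1; half tied to whole (half + whole) = 12.
Sum: 4 + 12 + 4 + 12 + 4 + 1 + 12 = 49.
49 ÷ 3 = 16 complete bars with 1 left over.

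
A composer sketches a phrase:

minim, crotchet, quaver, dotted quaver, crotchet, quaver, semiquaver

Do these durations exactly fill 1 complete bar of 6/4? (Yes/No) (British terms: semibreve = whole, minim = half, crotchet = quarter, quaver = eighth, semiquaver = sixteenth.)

One bar of 6/4 = 24 sixteenth notes.
In sixteenth notes: minim = 8; crotchet = 4; quaver = 2; dotted quaver = 3; crotchet = 4; quaver = 2; semiquaver = 1.
Sum: 8 + 4 + 2 + 3 + 4 + 2 + 1 = 24.
24 equals 24, so the answer is Yes.

Yes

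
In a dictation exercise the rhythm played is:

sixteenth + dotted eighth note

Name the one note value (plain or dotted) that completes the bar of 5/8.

The bar of 5/8 = 10 sixteenth notes.
Working in sixteenth notes: sixteenth = 1; dotted eighth note = 3.
Total: 1 + 3 = 4.
Remaining: 10 − 4 = 6 sixteenth notes, which is a dotted quarter note.

dotted quarter note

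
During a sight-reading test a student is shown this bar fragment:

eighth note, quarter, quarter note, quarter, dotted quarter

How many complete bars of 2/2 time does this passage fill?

1

One bar of 2/2 = 8 eighth notes.
Each duration in eighth notes: eighth note = 1; quarter = 2; quarter note = 2; quarter = 2; dotted quarter = 3.
Adding: 1 + 2 + 2 + 2 + 3 = 10.
10 ÷ 8 = 1 complete bar with 2 left over.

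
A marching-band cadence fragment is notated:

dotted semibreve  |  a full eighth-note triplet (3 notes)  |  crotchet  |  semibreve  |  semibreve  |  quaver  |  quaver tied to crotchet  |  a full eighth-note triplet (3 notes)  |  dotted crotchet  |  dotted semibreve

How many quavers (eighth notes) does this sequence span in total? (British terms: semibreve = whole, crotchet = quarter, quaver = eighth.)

53

Convert each value to eighth notes: dotted semibreve = 12; a full eighth-note triplet (3 notes) (three triplet eighths span one quarter) = 2; crotchet = 2; semibreve = 8; semibreve = 8; quaver = 1; quaver tied to crotchet (quaver + crotchet) = 3; a full eighth-note triplet (3 notes) (three triplet eighths span one quarter) = 2; dotted crotchet = 3; dotted semibreve = 12.
Total: 12 + 2 + 2 + 8 + 8 + 1 + 3 + 2 + 3 + 12 = 53 eighth notes.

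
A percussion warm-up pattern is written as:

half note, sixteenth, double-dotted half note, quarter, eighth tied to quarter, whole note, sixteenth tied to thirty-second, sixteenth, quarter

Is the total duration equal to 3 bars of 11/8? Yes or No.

No

One bar of 11/8 = 44 thirty-second notes, so 3 bars = 132.
Each duration in thirty-second notes: half note = 16; sixteenth = 2; double-dotted half note = 28; quarter = 8; eighth tied to quarter (eighth + quarter) = 12; whole note = 32; sixteenth tied to thirty-second (sixteenth + thirty-second) = 3; sixteenth = 2; quarter = 8.
Altogether 16 + 2 + 28 + 8 + 12 + 32 + 3 + 2 + 8 = 111.
111 falls short of 132, so the answer is No.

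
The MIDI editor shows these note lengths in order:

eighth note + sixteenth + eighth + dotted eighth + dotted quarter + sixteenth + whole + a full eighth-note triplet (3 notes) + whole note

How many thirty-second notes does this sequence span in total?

102

Working in thirty-second notes: eighth note = 4; sixteenth = 2; eighth = 4; dotted eighth = 6; dotted quarter = 12; sixteenth = 2; whole = 32; a full eighth-note triplet (3 notes) (three triplet eighths span one quarter) = 8; whole note = 32.
Adding: 4 + 2 + 4 + 6 + 12 + 2 + 32 + 8 + 32 = 102 thirty-second notes.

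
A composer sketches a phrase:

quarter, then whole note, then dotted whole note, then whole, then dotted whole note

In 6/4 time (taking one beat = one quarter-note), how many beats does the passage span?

One quarter-note beat = 2 eighth notes.
Each duration in eighth notes: quarter = 2; whole note = 8; dotted whole note = 12; whole = 8; dotted whole note = 12.
Altogether 2 + 8 + 12 + 8 + 12 = 42.
42 ÷ 2 = 21 beats.

21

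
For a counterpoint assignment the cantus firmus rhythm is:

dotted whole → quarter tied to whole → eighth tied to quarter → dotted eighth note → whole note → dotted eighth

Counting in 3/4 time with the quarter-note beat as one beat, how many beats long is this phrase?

18

One quarter-note beat = 4 sixteenth notes.
In sixteenth notes: dotted whole = 24; quarter tied to whole (quarter + whole) = 20; eighth tied to quarter (eighth + quarter) = 6; dotted eighth note = 3; whole note = 16; dotted eighth = 3.
Altogether 24 + 20 + 6 + 3 + 16 + 3 = 72.
72 ÷ 4 = 18 beats.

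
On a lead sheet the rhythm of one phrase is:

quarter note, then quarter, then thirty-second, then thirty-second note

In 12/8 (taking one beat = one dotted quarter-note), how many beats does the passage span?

One dotted quarter-note beat = 12 thirty-second notes.
Working in thirty-second notes: quarter note = 8; quarter = 8; thirty-second = 1; thirty-second note = 1.
Sum: 8 + 8 + 1 + 1 = 18.
18 ÷ 12 = 1.5 beats.

1.5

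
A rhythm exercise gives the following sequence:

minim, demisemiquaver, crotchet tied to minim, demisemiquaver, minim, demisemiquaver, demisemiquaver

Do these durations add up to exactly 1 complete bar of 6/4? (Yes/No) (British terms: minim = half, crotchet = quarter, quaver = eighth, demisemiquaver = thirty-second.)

No

One bar of 6/4 = 48 thirty-second notes.
Each duration in thirty-second notes: minim = 16; demisemiquaver = 1; crotchet tied to minim (crotchet + minim) = 24; demisemiquaver = 1; minim = 16; demisemiquaver = 1; demisemiquaver = 1.
Sum: 16 + 1 + 24 + 1 + 16 + 1 + 1 = 60.
60 exceeds 48, so the answer is No.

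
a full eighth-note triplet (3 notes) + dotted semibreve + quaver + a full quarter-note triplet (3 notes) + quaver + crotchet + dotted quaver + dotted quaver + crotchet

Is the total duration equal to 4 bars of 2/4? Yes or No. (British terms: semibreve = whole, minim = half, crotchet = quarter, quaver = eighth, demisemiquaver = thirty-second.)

One bar of 2/4 = 8 sixteenth notes, so 4 bars = 32.
Working in sixteenth notes: a full eighth-note triplet (3 notes) (three triplet eighths span one quarter) = 4; dotted semibreve = 24; quaver = 2; a full quarter-note triplet (3 notes) (three triplet quarters span one half) = 8; quaver = 2; crotchet = 4; dotted quaver = 3; dotted quaver = 3; crotchet = 4.
Adding: 4 + 24 + 2 + 8 + 2 + 4 + 3 + 3 + 4 = 54.
54 exceeds 32, so the answer is No.

No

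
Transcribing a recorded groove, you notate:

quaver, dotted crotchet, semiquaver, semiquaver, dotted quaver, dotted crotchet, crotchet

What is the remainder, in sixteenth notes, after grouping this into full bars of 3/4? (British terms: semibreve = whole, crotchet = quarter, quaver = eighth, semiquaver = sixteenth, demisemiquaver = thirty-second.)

One bar of 3/4 = 12 sixteenth notes.
Convert each value to sixteenth notes: quaver = 2; dotted crotchet = 6; semiquaver = 1; semiquaver = 1; dotted quaver = 3; dotted crotchet = 6; crotchet = 4.
Sum: 2 + 6 + 1 + 1 + 3 + 6 + 4 = 23.
23 ÷ 12 = 1 complete bar with 11 sixteenth notes remaining.

11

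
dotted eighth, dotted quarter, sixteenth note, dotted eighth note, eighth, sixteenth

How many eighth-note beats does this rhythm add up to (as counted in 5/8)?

8

One eighth-note beat = 2 sixteenth notes.
Convert each value to sixteenth notes: dotted eighth = 3; dotted quarter = 6; sixteenth note = 1; dotted eighth note = 3; eighth = 2; sixteenth = 1.
Altogether 3 + 6 + 1 + 3 + 2 + 1 = 16.
16 ÷ 2 = 8 beats.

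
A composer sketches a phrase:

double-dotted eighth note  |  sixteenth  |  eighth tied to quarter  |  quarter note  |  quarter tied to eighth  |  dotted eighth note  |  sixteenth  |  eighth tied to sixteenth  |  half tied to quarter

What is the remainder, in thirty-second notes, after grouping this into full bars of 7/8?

23

One bar of 7/8 = 28 thirty-second notes.
Express everything in thirty-second notes: double-dotted eighth note = 7; sixteenth = 2; eighth tied to quarter (eighth + quarter) = 12; quarter note = 8; quarter tied to eighth (quarter + eighth) = 12; dotted eighth note = 6; sixteenth = 2; eighth tied to sixteenth (eighth + sixteenth) = 6; half tied to quarter (half + quarter) = 24.
Altogether 7 + 2 + 12 + 8 + 12 + 6 + 2 + 6 + 24 = 79.
79 ÷ 28 = 2 complete bars with 23 thirty-second notes remaining.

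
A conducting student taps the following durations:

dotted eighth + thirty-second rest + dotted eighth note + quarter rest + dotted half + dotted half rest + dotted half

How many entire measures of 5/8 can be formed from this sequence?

4

One bar of 5/8 = 20 thirty-second notes.
Convert each value to thirty-second notes: dotted eighth = 6; thirty-second rest = 1; dotted eighth note = 6; quarter rest = 8; dotted half = 24; dotted half rest = 24; dotted half = 24.
Altogether 6 + 1 + 6 + 8 + 24 + 24 + 24 = 93.
93 ÷ 20 = 4 complete bars with 13 left over.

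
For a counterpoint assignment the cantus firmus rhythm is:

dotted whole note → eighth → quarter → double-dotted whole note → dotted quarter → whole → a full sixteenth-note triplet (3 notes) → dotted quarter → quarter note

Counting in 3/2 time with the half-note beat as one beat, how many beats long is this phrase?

One half-note beat = 4 eighth notes.
Working in eighth notes: dotted whole note = 12; eighth = 1; quarter = 2; double-dotted whole note = 14; dotted quarter = 3; whole = 8; a full sixteenth-note triplet (3 notes) (three triplet sixteenths span one eighth) = 1; dotted quarter = 3; quarter note = 2.
Altogether 12 + 1 + 2 + 14 + 3 + 8 + 1 + 3 + 2 = 46.
46 ÷ 4 = 11.5 beats.

11.5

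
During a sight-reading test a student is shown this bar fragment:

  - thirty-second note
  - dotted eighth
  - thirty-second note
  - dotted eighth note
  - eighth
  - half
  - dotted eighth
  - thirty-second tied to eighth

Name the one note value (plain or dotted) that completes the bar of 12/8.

dotted sixteenth note

The bar of 12/8 = 48 thirty-second notes.
Working in thirty-second notes: thirty-second note = 1; dotted eighth = 6; thirty-second note = 1; dotted eighth note = 6; eighth = 4; half = 16; dotted eighth = 6; thirty-second tied to eighth (thirty-second + eighth) = 5.
Adding: 1 + 6 + 1 + 6 + 4 + 16 + 6 + 5 = 45.
Remaining: 48 − 45 = 3 thirty-second notes, which is a dotted sixteenth note.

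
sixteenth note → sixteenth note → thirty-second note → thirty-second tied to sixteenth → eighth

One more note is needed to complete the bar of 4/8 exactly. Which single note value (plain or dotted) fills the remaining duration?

eighth note

The bar of 4/8 = 16 thirty-second notes.
Working in thirty-second notes: sixteenth note = 2; sixteenth note = 2; thirty-second note = 1; thirty-second tied to sixteenth (thirty-second + sixteenth) = 3; eighth = 4.
Sum: 2 + 2 + 1 + 3 + 4 = 12.
Remaining: 16 − 12 = 4 thirty-second notes, which is a eighth note.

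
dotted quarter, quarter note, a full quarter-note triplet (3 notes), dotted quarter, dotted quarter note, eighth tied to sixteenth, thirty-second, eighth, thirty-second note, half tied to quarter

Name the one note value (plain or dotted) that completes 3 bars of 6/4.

3 bars of 6/4 = 144 thirty-second notes.
Each duration in thirty-second notes: dotted quarter = 12; quarter note = 8; a full quarter-note triplet (3 notes) (three triplet quarters span one half) = 16; dotted quarter = 12; dotted quarter note = 12; eighth tied to sixteenth (eighth + sixteenth) = 6; thirty-second = 1; eighth = 4; thirty-second note = 1; half tied to quarter (half + quarter) = 24.
Altogether 12 + 8 + 16 + 12 + 12 + 6 + 1 + 4 + 1 + 24 = 96.
Remaining: 144 − 96 = 48 thirty-second notes, which is a dotted whole note.

dotted whole note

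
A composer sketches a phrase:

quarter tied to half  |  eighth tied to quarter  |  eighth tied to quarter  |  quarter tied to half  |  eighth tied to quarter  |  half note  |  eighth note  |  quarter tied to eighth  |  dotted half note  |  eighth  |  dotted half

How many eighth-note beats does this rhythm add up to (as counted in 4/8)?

42

One eighth-note beat = 2 sixteenth notes.
Convert each value to sixteenth notes: quarter tied to half (quarter + half) = 12; eighth tied to quarter (eighth + quarter) = 6; eighth tied to quarter (eighth + quarter) = 6; quarter tied to half (quarter + half) = 12; eighth tied to quarter (eighth + quarter) = 6; half note = 8; eighth note = 2; quarter tied to eighth (quarter + eighth) = 6; dotted half note = 12; eighth = 2; dotted half = 12.
Altogether 12 + 6 + 6 + 12 + 6 + 8 + 2 + 6 + 12 + 2 + 12 = 84.
84 ÷ 2 = 42 beats.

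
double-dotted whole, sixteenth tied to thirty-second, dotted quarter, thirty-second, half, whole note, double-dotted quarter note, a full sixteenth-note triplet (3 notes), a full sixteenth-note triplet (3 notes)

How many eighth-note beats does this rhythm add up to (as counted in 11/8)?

35.5

One eighth-note beat = 4 thirty-second notes.
Working in thirty-second notes: double-dotted whole = 56; sixteenth tied to thirty-second (sixteenth + thirty-second) = 3; dotted quarter = 12; thirty-second = 1; half = 16; whole note = 32; double-dotted quarter note = 14; a full sixteenth-note triplet (3 notes) (three triplet sixteenths span one eighth) = 4; a full sixteenth-note triplet (3 notes) (three triplet sixteenths span one eighth) = 4.
Altogether 56 + 3 + 12 + 1 + 16 + 32 + 14 + 4 + 4 = 142.
142 ÷ 4 = 35.5 beats.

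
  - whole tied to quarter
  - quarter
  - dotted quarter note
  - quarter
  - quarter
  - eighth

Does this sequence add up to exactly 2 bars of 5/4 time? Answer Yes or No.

Yes

One bar of 5/4 = 10 eighth notes, so 2 bars = 20.
Working in eighth notes: whole tied to quarter (whole + quarter) = 10; quarter = 2; dotted quarter note = 3; quarter = 2; quarter = 2; eighth = 1.
Adding: 10 + 2 + 3 + 2 + 2 + 1 = 20.
20 equals 20, so the answer is Yes.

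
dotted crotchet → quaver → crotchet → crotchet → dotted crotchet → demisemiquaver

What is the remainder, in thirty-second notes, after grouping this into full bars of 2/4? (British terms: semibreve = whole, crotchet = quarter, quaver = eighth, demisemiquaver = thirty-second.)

One bar of 2/4 = 16 thirty-second notes.
Express everything in thirty-second notes: dotted crotchet = 12; quaver = 4; crotchet = 8; crotchet = 8; dotted crotchet = 12; demisemiquaver = 1.
Sum: 12 + 4 + 8 + 8 + 12 + 1 = 45.
45 ÷ 16 = 2 complete bars with 13 thirty-second notes remaining.

13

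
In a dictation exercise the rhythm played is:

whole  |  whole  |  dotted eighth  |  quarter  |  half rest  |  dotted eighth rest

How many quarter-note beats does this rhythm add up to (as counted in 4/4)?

12.5

One quarter-note beat = 4 sixteenth notes.
Working in sixteenth notes: whole = 16; whole = 16; dotted eighth = 3; quarter = 4; half rest = 8; dotted eighth rest = 3.
Adding: 16 + 16 + 3 + 4 + 8 + 3 = 50.
50 ÷ 4 = 12.5 beats.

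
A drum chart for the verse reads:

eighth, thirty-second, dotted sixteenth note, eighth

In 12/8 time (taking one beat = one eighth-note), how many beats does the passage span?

One eighth-note beat = 4 thirty-second notes.
Working in thirty-second notes: eighth = 4; thirty-second = 1; dotted sixteenth note = 3; eighth = 4.
Sum: 4 + 1 + 3 + 4 = 12.
12 ÷ 4 = 3 beats.

3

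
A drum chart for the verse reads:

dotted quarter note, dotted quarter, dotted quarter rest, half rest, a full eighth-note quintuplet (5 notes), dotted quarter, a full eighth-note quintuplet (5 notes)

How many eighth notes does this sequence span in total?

Express everything in eighth notes: dotted quarter note = 3; dotted quarter = 3; dotted quarter rest = 3; half rest = 4; a full eighth-note quintuplet (5 notes) (five quintuplet eighths span one half) = 4; dotted quarter = 3; a full eighth-note quintuplet (5 notes) (five quintuplet eighths span one half) = 4.
Total: 3 + 3 + 3 + 4 + 4 + 3 + 4 = 24 eighth notes.

24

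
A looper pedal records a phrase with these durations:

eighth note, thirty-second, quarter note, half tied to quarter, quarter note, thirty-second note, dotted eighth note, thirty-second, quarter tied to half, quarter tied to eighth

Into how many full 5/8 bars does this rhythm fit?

4

One bar of 5/8 = 20 thirty-second notes.
Working in thirty-second notes: eighth note = 4; thirty-second = 1; quarter note = 8; half tied to quarter (half + quarter) = 24; quarter note = 8; thirty-second note = 1; dotted eighth note = 6; thirty-second = 1; quarter tied to half (quarter + half) = 24; quarter tied to eighth (quarter + eighth) = 12.
Altogether 4 + 1 + 8 + 24 + 8 + 1 + 6 + 1 + 24 + 12 = 89.
89 ÷ 20 = 4 complete bars with 9 left over.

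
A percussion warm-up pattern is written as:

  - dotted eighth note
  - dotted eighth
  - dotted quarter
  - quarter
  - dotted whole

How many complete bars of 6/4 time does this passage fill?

One bar of 6/4 = 24 sixteenth notes.
Convert each value to sixteenth notes: dotted eighth note = 3; dotted eighth = 3; dotted quarter = 6; quarter = 4; dotted whole = 24.
Total: 3 + 3 + 6 + 4 + 24 = 40.
40 ÷ 24 = 1 complete bar with 16 left over.

1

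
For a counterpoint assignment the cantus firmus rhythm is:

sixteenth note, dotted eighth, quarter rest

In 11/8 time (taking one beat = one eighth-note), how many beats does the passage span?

One eighth-note beat = 2 sixteenth notes.
Working in sixteenth notes: sixteenth note = 1; dotted eighth = 3; quarter rest = 4.
Total: 1 + 3 + 4 = 8.
8 ÷ 2 = 4 beats.

4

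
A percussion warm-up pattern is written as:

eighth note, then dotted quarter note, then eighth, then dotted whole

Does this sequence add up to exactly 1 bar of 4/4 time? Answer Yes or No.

No

One bar of 4/4 = 8 eighth notes.
Express everything in eighth notes: eighth note = 1; dotted quarter note = 3; eighth = 1; dotted whole = 12.
Altogether 1 + 3 + 1 + 12 = 17.
17 exceeds 8, so the answer is No.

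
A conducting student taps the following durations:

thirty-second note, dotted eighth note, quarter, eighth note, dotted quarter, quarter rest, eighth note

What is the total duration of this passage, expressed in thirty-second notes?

43

Express everything in thirty-second notes: thirty-second note = 1; dotted eighth note = 6; quarter = 8; eighth note = 4; dotted quarter = 12; quarter rest = 8; eighth note = 4.
Altogether 1 + 6 + 8 + 4 + 12 + 8 + 4 = 43 thirty-second notes.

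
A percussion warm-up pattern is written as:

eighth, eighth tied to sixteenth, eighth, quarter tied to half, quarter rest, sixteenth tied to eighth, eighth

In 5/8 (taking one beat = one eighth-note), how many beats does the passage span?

14

One eighth-note beat = 2 sixteenth notes.
Convert each value to sixteenth notes: eighth = 2; eighth tied to sixteenth (eighth + sixteenth) = 3; eighth = 2; quarter tied to half (quarter + half) = 12; quarter rest = 4; sixteenth tied to eighth (sixteenth + eighth) = 3; eighth = 2.
Total: 2 + 3 + 2 + 12 + 4 + 3 + 2 = 28.
28 ÷ 2 = 14 beats.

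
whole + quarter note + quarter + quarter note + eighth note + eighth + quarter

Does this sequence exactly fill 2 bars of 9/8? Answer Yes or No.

One bar of 9/8 = 9 eighth notes, so 2 bars = 18.
Convert each value to eighth notes: whole = 8; quarter note = 2; quarter = 2; quarter note = 2; eighth note = 1; eighth = 1; quarter = 2.
Altogether 8 + 2 + 2 + 2 + 1 + 1 + 2 = 18.
18 equals 18, so the answer is Yes.

Yes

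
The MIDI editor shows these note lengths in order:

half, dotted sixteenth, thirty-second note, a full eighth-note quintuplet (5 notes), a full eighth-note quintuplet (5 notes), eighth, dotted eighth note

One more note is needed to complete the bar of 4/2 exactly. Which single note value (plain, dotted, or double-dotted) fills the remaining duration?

The bar of 4/2 = 64 thirty-second notes.
Express everything in thirty-second notes: half = 16; dotted sixteenth = 3; thirty-second note = 1; a full eighth-note quintuplet (5 notes) (five quintuplet eighths span one half) = 16; a full eighth-note quintuplet (5 notes) (five quintuplet eighths span one half) = 16; eighth = 4; dotted eighth note = 6.
Total: 16 + 3 + 1 + 16 + 16 + 4 + 6 = 62.
Remaining: 64 − 62 = 2 thirty-second notes, which is a sixteenth note.

sixteenth note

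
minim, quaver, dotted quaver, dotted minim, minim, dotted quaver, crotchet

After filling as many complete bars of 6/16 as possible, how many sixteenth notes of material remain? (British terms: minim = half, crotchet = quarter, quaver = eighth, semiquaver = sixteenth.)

4

One bar of 6/16 = 6 sixteenth notes.
In sixteenth notes: minim = 8; quaver = 2; dotted quaver = 3; dotted minim = 12; minim = 8; dotted quaver = 3; crotchet = 4.
Adding: 8 + 2 + 3 + 12 + 8 + 3 + 4 = 40.
40 ÷ 6 = 6 complete bars with 4 sixteenth notes remaining.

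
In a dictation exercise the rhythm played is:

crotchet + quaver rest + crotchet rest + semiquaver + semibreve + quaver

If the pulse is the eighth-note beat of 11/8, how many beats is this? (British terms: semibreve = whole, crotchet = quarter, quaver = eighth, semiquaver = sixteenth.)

One eighth-note beat = 2 sixteenth notes.
Each duration in sixteenth notes: crotchet = 4; quaver rest = 2; crotchet rest = 4; semiquaver = 1; semibreve = 16; quaver = 2.
Altogether 4 + 2 + 4 + 1 + 16 + 2 = 29.
29 ÷ 2 = 14.5 beats.

14.5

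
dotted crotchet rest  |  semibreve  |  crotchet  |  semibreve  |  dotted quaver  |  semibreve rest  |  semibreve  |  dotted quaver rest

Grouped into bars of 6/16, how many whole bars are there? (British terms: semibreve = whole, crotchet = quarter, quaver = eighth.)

13

One bar of 6/16 = 6 sixteenth notes.
In sixteenth notes: dotted crotchet rest = 6; semibreve = 16; crotchet = 4; semibreve = 16; dotted quaver = 3; semibreve rest = 16; semibreve = 16; dotted quaver rest = 3.
Total: 6 + 16 + 4 + 16 + 3 + 16 + 16 + 3 = 80.
80 ÷ 6 = 13 complete bars with 2 left over.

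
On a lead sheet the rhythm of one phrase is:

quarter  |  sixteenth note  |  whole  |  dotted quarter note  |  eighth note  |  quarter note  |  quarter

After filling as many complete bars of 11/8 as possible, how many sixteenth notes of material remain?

15

One bar of 11/8 = 22 sixteenth notes.
In sixteenth notes: quarter = 4; sixteenth note = 1; whole = 16; dotted quarter note = 6; eighth note = 2; quarter note = 4; quarter = 4.
Total: 4 + 1 + 16 + 6 + 2 + 4 + 4 = 37.
37 ÷ 22 = 1 complete bar with 15 sixteenth notes remaining.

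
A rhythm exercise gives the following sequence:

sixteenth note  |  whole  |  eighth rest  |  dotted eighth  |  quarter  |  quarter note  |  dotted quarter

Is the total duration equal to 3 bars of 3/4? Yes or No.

One bar of 3/4 = 12 sixteenth notes, so 3 bars = 36.
Convert each value to sixteenth notes: sixteenth note = 1; whole = 16; eighth rest = 2; dotted eighth = 3; quarter = 4; quarter note = 4; dotted quarter = 6.
Total: 1 + 16 + 2 + 3 + 4 + 4 + 6 = 36.
36 equals 36, so the answer is Yes.

Yes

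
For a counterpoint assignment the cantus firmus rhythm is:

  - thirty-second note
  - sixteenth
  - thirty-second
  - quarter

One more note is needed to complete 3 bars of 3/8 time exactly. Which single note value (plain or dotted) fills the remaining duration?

dotted half note

3 bars of 3/8 = 36 thirty-second notes.
In thirty-second notes: thirty-second note = 1; sixteenth = 2; thirty-second = 1; quarter = 8.
Altogether 1 + 2 + 1 + 8 = 12.
Remaining: 36 − 12 = 24 thirty-second notes, which is a dotted half note.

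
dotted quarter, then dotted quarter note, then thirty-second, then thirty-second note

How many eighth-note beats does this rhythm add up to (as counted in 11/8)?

6.5

One eighth-note beat = 4 thirty-second notes.
Convert each value to thirty-second notes: dotted quarter = 12; dotted quarter note = 12; thirty-second = 1; thirty-second note = 1.
Altogether 12 + 12 + 1 + 1 = 26.
26 ÷ 4 = 6.5 beats.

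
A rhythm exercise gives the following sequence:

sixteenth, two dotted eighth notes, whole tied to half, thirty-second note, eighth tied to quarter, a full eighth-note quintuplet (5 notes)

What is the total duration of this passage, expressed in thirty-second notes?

Express everything in thirty-second notes: sixteenth = 2; dotted eighth note = 6; dotted eighth note = 6; whole tied to half (whole + half) = 48; thirty-second note = 1; eighth tied to quarter (eighth + quarter) = 12; a full eighth-note quintuplet (5 notes) (five quintuplet eighths span one half) = 16.
Sum: 2 + 6 + 6 + 48 + 1 + 12 + 16 = 91 thirty-second notes.

91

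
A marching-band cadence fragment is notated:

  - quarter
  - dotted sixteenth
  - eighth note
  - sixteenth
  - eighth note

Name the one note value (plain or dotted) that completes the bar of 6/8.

The bar of 6/8 = 24 thirty-second notes.
In thirty-second notes: quarter = 8; dotted sixteenth = 3; eighth note = 4; sixteenth = 2; eighth note = 4.
Sum: 8 + 3 + 4 + 2 + 4 = 21.
Remaining: 24 − 21 = 3 thirty-second notes, which is a dotted sixteenth note.

dotted sixteenth note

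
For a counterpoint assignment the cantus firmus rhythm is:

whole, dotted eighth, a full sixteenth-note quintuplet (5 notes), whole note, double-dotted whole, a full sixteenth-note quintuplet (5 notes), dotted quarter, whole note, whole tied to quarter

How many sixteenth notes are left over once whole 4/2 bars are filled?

One bar of 4/2 = 32 sixteenth notes.
Working in sixteenth notes: whole = 16; dotted eighth = 3; a full sixteenth-note quintuplet (5 notes) (five quintuplet sixteenths span one quarter) = 4; whole note = 16; double-dotted whole = 28; a full sixteenth-note quintuplet (5 notes) (five quintuplet sixteenths span one quarter) = 4; dotted quarter = 6; whole note = 16; whole tied to quarter (whole + quarter) = 20.
Adding: 16 + 3 + 4 + 16 + 28 + 4 + 6 + 16 + 20 = 113.
113 ÷ 32 = 3 complete bars with 17 sixteenth notes remaining.

17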